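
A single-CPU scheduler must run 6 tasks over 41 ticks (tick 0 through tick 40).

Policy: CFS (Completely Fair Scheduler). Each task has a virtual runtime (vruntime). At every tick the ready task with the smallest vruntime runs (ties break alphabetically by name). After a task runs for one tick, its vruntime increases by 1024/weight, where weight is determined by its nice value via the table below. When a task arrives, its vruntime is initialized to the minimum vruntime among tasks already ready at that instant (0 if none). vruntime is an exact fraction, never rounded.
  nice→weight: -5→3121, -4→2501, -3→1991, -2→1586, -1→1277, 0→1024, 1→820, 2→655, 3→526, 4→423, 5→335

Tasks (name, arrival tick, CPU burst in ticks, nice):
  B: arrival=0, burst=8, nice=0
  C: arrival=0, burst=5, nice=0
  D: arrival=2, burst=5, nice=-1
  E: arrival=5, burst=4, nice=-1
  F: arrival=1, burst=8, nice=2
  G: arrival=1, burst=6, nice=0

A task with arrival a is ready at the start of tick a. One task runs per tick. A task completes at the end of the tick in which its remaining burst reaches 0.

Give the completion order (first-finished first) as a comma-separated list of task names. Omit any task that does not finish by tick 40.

t=0: vr[B=0 C=0] → run B
t=1: vr[B=1 C=0 F=0 G=0] → run C
t=2: vr[B=1 C=1 D=0 F=0 G=0] → run D
t=3: vr[B=1 C=1 D=1024/1277 F=0 G=0] → run F
t=4: vr[B=1 C=1 D=1024/1277 F=1024/655 G=0] → run G
t=5: vr[B=1 C=1 D=1024/1277 E=1024/1277 F=1024/655 G=1] → run D
t=6: vr[B=1 C=1 D=2048/1277 E=1024/1277 F=1024/655 G=1] → run E
t=7: vr[B=1 C=1 D=2048/1277 E=2048/1277 F=1024/655 G=1] → run B
t=8: vr[B=2 C=1 D=2048/1277 E=2048/1277 F=1024/655 G=1] → run C
t=9: vr[B=2 C=2 D=2048/1277 E=2048/1277 F=1024/655 G=1] → run G
t=10: vr[B=2 C=2 D=2048/1277 E=2048/1277 F=1024/655 G=2] → run F
t=11: vr[B=2 C=2 D=2048/1277 E=2048/1277 F=2048/655 G=2] → run D
t=12: vr[B=2 C=2 D=3072/1277 E=2048/1277 F=2048/655 G=2] → run E
t=13: vr[B=2 C=2 D=3072/1277 E=3072/1277 F=2048/655 G=2] → run B
t=14: vr[B=3 C=2 D=3072/1277 E=3072/1277 F=2048/655 G=2] → run C
t=15: vr[B=3 C=3 D=3072/1277 E=3072/1277 F=2048/655 G=2] → run G
t=16: vr[B=3 C=3 D=3072/1277 E=3072/1277 F=2048/655 G=3] → run D
t=17: vr[B=3 C=3 D=4096/1277 E=3072/1277 F=2048/655 G=3] → run E
t=18: vr[B=3 C=3 D=4096/1277 E=4096/1277 F=2048/655 G=3] → run B
t=19: vr[B=4 C=3 D=4096/1277 E=4096/1277 F=2048/655 G=3] → run C
t=20: vr[B=4 C=4 D=4096/1277 E=4096/1277 F=2048/655 G=3] → run G
t=21: vr[B=4 C=4 D=4096/1277 E=4096/1277 F=2048/655 G=4] → run F
t=22: vr[B=4 C=4 D=4096/1277 E=4096/1277 F=3072/655 G=4] → run D
t=23: vr[B=4 C=4 E=4096/1277 F=3072/655 G=4] → run E
t=24: vr[B=4 C=4 F=3072/655 G=4] → run B
t=25: vr[B=5 C=4 F=3072/655 G=4] → run C
t=26: vr[B=5 F=3072/655 G=4] → run G
t=27: vr[B=5 F=3072/655 G=5] → run F
t=28: vr[B=5 F=4096/655 G=5] → run B
t=29: vr[B=6 F=4096/655 G=5] → run G
t=30: vr[B=6 F=4096/655] → run B
t=31: vr[B=7 F=4096/655] → run F
t=32: vr[B=7 F=1024/131] → run B
t=33: vr[F=1024/131] → run F
t=34: vr[F=6144/655] → run F
t=35: vr[F=7168/655] → run F
t=36: (idle)
t=37: (idle)
t=38: (idle)
t=39: (idle)
t=40: (idle)

completion order = D, E, C, G, B, F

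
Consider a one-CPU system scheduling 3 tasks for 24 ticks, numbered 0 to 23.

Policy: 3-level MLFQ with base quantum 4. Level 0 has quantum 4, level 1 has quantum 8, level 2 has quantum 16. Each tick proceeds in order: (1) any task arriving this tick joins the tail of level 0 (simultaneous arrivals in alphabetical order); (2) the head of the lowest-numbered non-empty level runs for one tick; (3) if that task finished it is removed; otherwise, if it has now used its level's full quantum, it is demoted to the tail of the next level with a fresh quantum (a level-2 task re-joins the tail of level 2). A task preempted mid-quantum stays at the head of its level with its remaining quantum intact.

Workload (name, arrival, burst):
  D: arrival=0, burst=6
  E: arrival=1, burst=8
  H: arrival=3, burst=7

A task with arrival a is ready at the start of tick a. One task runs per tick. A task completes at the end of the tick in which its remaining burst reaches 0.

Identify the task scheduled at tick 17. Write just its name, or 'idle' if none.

running at tick 17 = E

t=0: L0/L1/L2 = D/-/- → run D
t=1: L0/L1/L2 = DE/-/- → run D
t=2: L0/L1/L2 = DE/-/- → run D
t=3: L0/L1/L2 = DEH/-/- → run D
t=4: L0/L1/L2 = EH/D/- → run E
t=5: L0/L1/L2 = EH/D/- → run E
t=6: L0/L1/L2 = EH/D/- → run E
t=7: L0/L1/L2 = EH/D/- → run E
t=8: L0/L1/L2 = H/DE/- → run H
t=9: L0/L1/L2 = H/DE/- → run H
t=10: L0/L1/L2 = H/DE/- → run H
t=11: L0/L1/L2 = H/DE/- → run H
t=12: L0/L1/L2 = -/DEH/- → run D
t=13: L0/L1/L2 = -/DEH/- → run D
t=14: L0/L1/L2 = -/EH/- → run E
t=15: L0/L1/L2 = -/EH/- → run E
t=16: L0/L1/L2 = -/EH/- → run E
t=17: L0/L1/L2 = -/EH/- → run E
t=18: L0/L1/L2 = -/H/- → run H
t=19: L0/L1/L2 = -/H/- → run H
t=20: L0/L1/L2 = -/H/- → run H
t=21: (idle)
t=22: (idle)
t=23: (idle)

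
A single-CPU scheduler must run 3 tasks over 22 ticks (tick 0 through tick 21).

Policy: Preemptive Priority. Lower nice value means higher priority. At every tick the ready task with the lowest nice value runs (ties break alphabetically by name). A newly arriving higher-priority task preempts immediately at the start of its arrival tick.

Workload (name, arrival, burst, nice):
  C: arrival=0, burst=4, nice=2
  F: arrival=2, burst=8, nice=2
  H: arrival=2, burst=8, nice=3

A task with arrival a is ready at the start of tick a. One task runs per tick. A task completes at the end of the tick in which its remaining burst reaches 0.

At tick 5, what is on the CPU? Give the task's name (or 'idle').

running at tick 5 = F

t=0: ready={C} → run C
t=1: ready={C} → run C
t=2: ready={C,F,H} → run C
t=3: ready={C,F,H} → run C
t=4: ready={F,H} → run F
t=5: ready={F,H} → run F
t=6: ready={F,H} → run F
t=7: ready={F,H} → run F
t=8: ready={F,H} → run F
t=9: ready={F,H} → run F
t=10: ready={F,H} → run F
t=11: ready={F,H} → run F
t=12: ready={H} → run H
t=13: ready={H} → run H
t=14: ready={H} → run H
t=15: ready={H} → run H
t=16: ready={H} → run H
t=17: ready={H} → run H
t=18: ready={H} → run H
t=19: ready={H} → run H
t=20: (idle)
t=21: (idle)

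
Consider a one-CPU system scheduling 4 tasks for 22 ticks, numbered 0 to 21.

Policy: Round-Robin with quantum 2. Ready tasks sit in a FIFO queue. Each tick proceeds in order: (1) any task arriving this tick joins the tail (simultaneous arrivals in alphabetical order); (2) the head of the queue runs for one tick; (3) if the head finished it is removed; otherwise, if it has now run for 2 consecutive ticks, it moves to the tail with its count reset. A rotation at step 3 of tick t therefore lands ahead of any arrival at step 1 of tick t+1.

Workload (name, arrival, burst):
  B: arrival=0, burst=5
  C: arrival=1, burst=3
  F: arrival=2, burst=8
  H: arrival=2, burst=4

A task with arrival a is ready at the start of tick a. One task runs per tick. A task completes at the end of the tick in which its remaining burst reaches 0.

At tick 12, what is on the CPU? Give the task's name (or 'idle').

running at tick 12 = F

t=0: queue=[B] q_used=0 → run B
t=1: queue=[B,C] q_used=1 → run B
t=2: queue=[C,B,F,H] q_used=0 → run C
t=3: queue=[C,B,F,H] q_used=1 → run C
t=4: queue=[B,F,H,C] q_used=0 → run B
t=5: queue=[B,F,H,C] q_used=1 → run B
t=6: queue=[F,H,C,B] q_used=0 → run F
t=7: queue=[F,H,C,B] q_used=1 → run F
t=8: queue=[H,C,B,F] q_used=0 → run H
t=9: queue=[H,C,B,F] q_used=1 → run H
t=10: queue=[C,B,F,H] q_used=0 → run C
t=11: queue=[B,F,H] q_used=0 → run B
t=12: queue=[F,H] q_used=0 → run F
t=13: queue=[F,H] q_used=1 → run F
t=14: queue=[H,F] q_used=0 → run H
t=15: queue=[H,F] q_used=1 → run H
t=16: queue=[F] q_used=0 → run F
t=17: queue=[F] q_used=1 → run F
t=18: queue=[F] q_used=0 → run F
t=19: queue=[F] q_used=1 → run F
t=20: (idle)
t=21: (idle)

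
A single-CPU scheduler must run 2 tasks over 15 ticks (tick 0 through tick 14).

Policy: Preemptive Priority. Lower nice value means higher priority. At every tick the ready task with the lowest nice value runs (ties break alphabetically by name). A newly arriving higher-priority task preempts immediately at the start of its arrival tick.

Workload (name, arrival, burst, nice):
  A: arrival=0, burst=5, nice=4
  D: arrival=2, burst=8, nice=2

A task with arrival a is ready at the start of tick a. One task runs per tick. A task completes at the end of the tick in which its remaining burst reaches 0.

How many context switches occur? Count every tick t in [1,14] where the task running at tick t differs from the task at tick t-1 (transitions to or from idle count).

context switches = 3

t=0: ready={A} → run A
t=1: ready={A} → run A
t=2: ready={A,D} → run D
t=3: ready={A,D} → run D
t=4: ready={A,D} → run D
t=5: ready={A,D} → run D
t=6: ready={A,D} → run D
t=7: ready={A,D} → run D
t=8: ready={A,D} → run D
t=9: ready={A,D} → run D
t=10: ready={A} → run A
t=11: ready={A} → run A
t=12: ready={A} → run A
t=13: (idle)
t=14: (idle)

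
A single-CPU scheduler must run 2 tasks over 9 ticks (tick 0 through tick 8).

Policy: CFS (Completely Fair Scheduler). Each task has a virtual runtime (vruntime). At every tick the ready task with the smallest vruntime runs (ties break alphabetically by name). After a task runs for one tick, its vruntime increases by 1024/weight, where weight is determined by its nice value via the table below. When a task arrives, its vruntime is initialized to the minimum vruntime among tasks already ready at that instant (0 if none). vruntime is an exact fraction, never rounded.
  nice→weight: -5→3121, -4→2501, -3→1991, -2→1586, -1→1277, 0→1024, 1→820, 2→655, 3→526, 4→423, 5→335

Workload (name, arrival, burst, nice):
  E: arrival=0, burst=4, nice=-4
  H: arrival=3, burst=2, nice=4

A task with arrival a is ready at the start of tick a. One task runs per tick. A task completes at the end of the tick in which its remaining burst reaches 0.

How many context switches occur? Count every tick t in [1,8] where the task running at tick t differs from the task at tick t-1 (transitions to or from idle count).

t=0: vr[E=0] → run E
t=1: vr[E=1024/2501] → run E
t=2: vr[E=2048/2501] → run E
t=3: vr[E=3072/2501 H=3072/2501] → run E
t=4: vr[H=3072/2501] → run H
t=5: vr[H=3860480/1057923] → run H
t=6: (idle)
t=7: (idle)
t=8: (idle)

context switches = 2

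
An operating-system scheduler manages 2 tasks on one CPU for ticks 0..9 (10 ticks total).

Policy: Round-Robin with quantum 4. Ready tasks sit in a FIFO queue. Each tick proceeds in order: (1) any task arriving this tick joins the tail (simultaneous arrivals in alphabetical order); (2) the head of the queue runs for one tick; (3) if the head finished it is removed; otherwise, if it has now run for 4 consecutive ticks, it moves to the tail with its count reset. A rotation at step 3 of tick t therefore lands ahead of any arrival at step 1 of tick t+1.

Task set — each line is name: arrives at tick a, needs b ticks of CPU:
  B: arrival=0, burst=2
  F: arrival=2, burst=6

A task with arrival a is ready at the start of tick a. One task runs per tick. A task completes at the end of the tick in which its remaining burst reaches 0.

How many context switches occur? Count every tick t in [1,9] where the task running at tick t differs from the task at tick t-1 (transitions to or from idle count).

context switches = 2

t=0: queue=[B] q_used=0 → run B
t=1: queue=[B] q_used=1 → run B
t=2: queue=[F] q_used=0 → run F
t=3: queue=[F] q_used=1 → run F
t=4: queue=[F] q_used=2 → run F
t=5: queue=[F] q_used=3 → run F
t=6: queue=[F] q_used=0 → run F
t=7: queue=[F] q_used=1 → run F
t=8: (idle)
t=9: (idle)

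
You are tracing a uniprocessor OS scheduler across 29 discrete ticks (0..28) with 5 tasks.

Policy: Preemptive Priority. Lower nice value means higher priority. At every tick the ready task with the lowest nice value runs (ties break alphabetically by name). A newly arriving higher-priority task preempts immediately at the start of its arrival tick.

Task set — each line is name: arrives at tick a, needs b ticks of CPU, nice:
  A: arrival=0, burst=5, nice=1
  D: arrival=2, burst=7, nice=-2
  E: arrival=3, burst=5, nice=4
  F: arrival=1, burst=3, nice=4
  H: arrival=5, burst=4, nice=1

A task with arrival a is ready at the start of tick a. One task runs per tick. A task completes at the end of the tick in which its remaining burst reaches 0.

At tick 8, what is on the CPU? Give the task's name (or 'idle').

running at tick 8 = D

t=0: ready={A} → run A
t=1: ready={A,F} → run A
t=2: ready={A,D,F} → run D
t=3: ready={A,D,E,F} → run D
t=4: ready={A,D,E,F} → run D
t=5: ready={A,D,E,F,H} → run D
t=6: ready={A,D,E,F,H} → run D
t=7: ready={A,D,E,F,H} → run D
t=8: ready={A,D,E,F,H} → run D
t=9: ready={A,E,F,H} → run A
t=10: ready={A,E,F,H} → run A
t=11: ready={A,E,F,H} → run A
t=12: ready={E,F,H} → run H
t=13: ready={E,F,H} → run H
t=14: ready={E,F,H} → run H
t=15: ready={E,F,H} → run H
t=16: ready={E,F} → run E
t=17: ready={E,F} → run E
t=18: ready={E,F} → run E
t=19: ready={E,F} → run E
t=20: ready={E,F} → run E
t=21: ready={F} → run F
t=22: ready={F} → run F
t=23: ready={F} → run F
t=24: (idle)
t=25: (idle)
t=26: (idle)
t=27: (idle)
t=28: (idle)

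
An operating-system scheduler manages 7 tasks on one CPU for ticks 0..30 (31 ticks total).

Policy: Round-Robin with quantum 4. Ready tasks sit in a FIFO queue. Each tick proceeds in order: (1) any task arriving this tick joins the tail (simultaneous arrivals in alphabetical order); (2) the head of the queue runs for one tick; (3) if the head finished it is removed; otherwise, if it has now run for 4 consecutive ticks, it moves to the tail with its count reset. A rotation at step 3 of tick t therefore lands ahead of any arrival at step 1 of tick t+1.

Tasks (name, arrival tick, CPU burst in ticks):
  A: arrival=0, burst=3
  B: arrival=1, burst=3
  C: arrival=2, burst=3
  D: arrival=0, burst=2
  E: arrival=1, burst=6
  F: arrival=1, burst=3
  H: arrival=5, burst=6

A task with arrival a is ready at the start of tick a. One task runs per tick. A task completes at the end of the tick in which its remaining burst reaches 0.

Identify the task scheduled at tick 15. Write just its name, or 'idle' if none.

t=0: queue=[A,D] q_used=0 → run A
t=1: queue=[A,D,B,E,F] q_used=1 → run A
t=2: queue=[A,D,B,E,F,C] q_used=2 → run A
t=3: queue=[D,B,E,F,C] q_used=0 → run D
t=4: queue=[D,B,E,F,C] q_used=1 → run D
t=5: queue=[B,E,F,C,H] q_used=0 → run B
t=6: queue=[B,E,F,C,H] q_used=1 → run B
t=7: queue=[B,E,F,C,H] q_used=2 → run B
t=8: queue=[E,F,C,H] q_used=0 → run E
t=9: queue=[E,F,C,H] q_used=1 → run E
t=10: queue=[E,F,C,H] q_used=2 → run E
t=11: queue=[E,F,C,H] q_used=3 → run E
t=12: queue=[F,C,H,E] q_used=0 → run F
t=13: queue=[F,C,H,E] q_used=1 → run F
t=14: queue=[F,C,H,E] q_used=2 → run F
t=15: queue=[C,H,E] q_used=0 → run C
t=16: queue=[C,H,E] q_used=1 → run C
t=17: queue=[C,H,E] q_used=2 → run C
t=18: queue=[H,E] q_used=0 → run H
t=19: queue=[H,E] q_used=1 → run H
t=20: queue=[H,E] q_used=2 → run H
t=21: queue=[H,E] q_used=3 → run H
t=22: queue=[E,H] q_used=0 → run E
t=23: queue=[E,H] q_used=1 → run E
t=24: queue=[H] q_used=0 → run H
t=25: queue=[H] q_used=1 → run H
t=26: (idle)
t=27: (idle)
t=28: (idle)
t=29: (idle)
t=30: (idle)

running at tick 15 = C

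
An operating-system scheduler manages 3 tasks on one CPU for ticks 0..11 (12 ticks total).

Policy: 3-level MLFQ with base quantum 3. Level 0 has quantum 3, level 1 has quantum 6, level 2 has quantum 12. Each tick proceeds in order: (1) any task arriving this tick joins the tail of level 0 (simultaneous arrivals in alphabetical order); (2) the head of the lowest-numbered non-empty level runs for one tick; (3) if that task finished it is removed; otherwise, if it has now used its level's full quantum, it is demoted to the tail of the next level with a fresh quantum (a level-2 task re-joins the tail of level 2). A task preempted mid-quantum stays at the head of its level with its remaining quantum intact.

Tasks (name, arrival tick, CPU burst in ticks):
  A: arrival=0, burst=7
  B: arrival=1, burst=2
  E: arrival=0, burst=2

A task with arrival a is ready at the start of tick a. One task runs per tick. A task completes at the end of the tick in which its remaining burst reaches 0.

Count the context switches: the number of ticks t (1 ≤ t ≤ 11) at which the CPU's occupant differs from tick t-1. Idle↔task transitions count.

context switches = 4

t=0: L0/L1/L2 = AE/-/- → run A
t=1: L0/L1/L2 = AEB/-/- → run A
t=2: L0/L1/L2 = AEB/-/- → run A
t=3: L0/L1/L2 = EB/A/- → run E
t=4: L0/L1/L2 = EB/A/- → run E
t=5: L0/L1/L2 = B/A/- → run B
t=6: L0/L1/L2 = B/A/- → run B
t=7: L0/L1/L2 = -/A/- → run A
t=8: L0/L1/L2 = -/A/- → run A
t=9: L0/L1/L2 = -/A/- → run A
t=10: L0/L1/L2 = -/A/- → run A
t=11: (idle)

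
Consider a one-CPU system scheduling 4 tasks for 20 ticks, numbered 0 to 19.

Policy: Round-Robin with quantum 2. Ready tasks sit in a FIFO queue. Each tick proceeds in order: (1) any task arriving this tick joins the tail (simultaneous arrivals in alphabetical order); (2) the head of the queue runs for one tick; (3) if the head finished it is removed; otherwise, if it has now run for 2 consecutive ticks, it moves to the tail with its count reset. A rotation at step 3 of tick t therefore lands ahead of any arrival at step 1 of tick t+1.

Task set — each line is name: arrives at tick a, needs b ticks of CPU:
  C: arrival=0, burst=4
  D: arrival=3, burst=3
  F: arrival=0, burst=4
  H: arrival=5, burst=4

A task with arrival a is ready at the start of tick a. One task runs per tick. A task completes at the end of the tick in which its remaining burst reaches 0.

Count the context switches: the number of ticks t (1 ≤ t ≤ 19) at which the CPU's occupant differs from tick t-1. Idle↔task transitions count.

context switches = 8

t=0: queue=[C,F] q_used=0 → run C
t=1: queue=[C,F] q_used=1 → run C
t=2: queue=[F,C] q_used=0 → run F
t=3: queue=[F,C,D] q_used=1 → run F
t=4: queue=[C,D,F] q_used=0 → run C
t=5: queue=[C,D,F,H] q_used=1 → run C
t=6: queue=[D,F,H] q_used=0 → run D
t=7: queue=[D,F,H] q_used=1 → run D
t=8: queue=[F,H,D] q_used=0 → run F
t=9: queue=[F,H,D] q_used=1 → run F
t=10: queue=[H,D] q_used=0 → run H
t=11: queue=[H,D] q_used=1 → run H
t=12: queue=[D,H] q_used=0 → run D
t=13: queue=[H] q_used=0 → run H
t=14: queue=[H] q_used=1 → run H
t=15: (idle)
t=16: (idle)
t=17: (idle)
t=18: (idle)
t=19: (idle)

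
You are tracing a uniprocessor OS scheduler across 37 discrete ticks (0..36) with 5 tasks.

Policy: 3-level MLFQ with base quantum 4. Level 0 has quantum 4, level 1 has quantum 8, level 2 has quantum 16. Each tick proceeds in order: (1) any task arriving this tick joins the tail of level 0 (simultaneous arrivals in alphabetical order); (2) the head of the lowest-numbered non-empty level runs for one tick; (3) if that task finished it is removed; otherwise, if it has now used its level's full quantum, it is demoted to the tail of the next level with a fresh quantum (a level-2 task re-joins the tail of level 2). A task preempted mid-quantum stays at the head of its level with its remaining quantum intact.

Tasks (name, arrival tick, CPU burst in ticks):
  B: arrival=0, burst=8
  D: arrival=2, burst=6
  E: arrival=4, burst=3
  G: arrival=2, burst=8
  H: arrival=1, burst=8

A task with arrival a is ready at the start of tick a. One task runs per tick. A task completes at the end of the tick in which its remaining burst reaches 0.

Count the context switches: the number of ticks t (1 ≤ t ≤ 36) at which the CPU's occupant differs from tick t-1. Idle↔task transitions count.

context switches = 9

t=0: L0/L1/L2 = B/-/- → run B
t=1: L0/L1/L2 = BH/-/- → run B
t=2: L0/L1/L2 = BHDG/-/- → run B
t=3: L0/L1/L2 = BHDG/-/- → run B
t=4: L0/L1/L2 = HDGE/B/- → run H
t=5: L0/L1/L2 = HDGE/B/- → run H
t=6: L0/L1/L2 = HDGE/B/- → run H
t=7: L0/L1/L2 = HDGE/B/- → run H
t=8: L0/L1/L2 = DGE/BH/- → run D
t=9: L0/L1/L2 = DGE/BH/- → run D
t=10: L0/L1/L2 = DGE/BH/- → run D
t=11: L0/L1/L2 = DGE/BH/- → run D
t=12: L0/L1/L2 = GE/BHD/- → run G
t=13: L0/L1/L2 = GE/BHD/- → run G
t=14: L0/L1/L2 = GE/BHD/- → run G
t=15: L0/L1/L2 = GE/BHD/- → run G
t=16: L0/L1/L2 = E/BHDG/- → run E
t=17: L0/L1/L2 = E/BHDG/- → run E
t=18: L0/L1/L2 = E/BHDG/- → run E
t=19: L0/L1/L2 = -/BHDG/- → run B
t=20: L0/L1/L2 = -/BHDG/- → run B
t=21: L0/L1/L2 = -/BHDG/- → run B
t=22: L0/L1/L2 = -/BHDG/- → run B
t=23: L0/L1/L2 = -/HDG/- → run H
t=24: L0/L1/L2 = -/HDG/- → run H
t=25: L0/L1/L2 = -/HDG/- → run H
t=26: L0/L1/L2 = -/HDG/- → run H
t=27: L0/L1/L2 = -/DG/- → run D
t=28: L0/L1/L2 = -/DG/- → run D
t=29: L0/L1/L2 = -/G/- → run G
t=30: L0/L1/L2 = -/G/- → run G
t=31: L0/L1/L2 = -/G/- → run G
t=32: L0/L1/L2 = -/G/- → run G
t=33: (idle)
t=34: (idle)
t=35: (idle)
t=36: (idle)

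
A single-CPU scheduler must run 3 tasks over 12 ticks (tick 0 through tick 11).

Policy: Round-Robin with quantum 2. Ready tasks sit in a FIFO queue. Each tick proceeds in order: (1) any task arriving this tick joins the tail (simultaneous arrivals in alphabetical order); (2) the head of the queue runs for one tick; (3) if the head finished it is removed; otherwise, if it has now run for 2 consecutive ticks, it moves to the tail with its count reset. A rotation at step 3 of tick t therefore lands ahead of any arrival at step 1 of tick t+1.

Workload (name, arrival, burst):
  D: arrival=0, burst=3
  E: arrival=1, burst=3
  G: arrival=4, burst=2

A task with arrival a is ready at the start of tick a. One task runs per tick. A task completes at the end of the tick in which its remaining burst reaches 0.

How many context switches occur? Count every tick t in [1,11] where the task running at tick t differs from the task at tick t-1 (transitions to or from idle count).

context switches = 5

t=0: queue=[D] q_used=0 → run D
t=1: queue=[D,E] q_used=1 → run D
t=2: queue=[E,D] q_used=0 → run E
t=3: queue=[E,D] q_used=1 → run E
t=4: queue=[D,E,G] q_used=0 → run D
t=5: queue=[E,G] q_used=0 → run E
t=6: queue=[G] q_used=0 → run G
t=7: queue=[G] q_used=1 → run G
t=8: (idle)
t=9: (idle)
t=10: (idle)
t=11: (idle)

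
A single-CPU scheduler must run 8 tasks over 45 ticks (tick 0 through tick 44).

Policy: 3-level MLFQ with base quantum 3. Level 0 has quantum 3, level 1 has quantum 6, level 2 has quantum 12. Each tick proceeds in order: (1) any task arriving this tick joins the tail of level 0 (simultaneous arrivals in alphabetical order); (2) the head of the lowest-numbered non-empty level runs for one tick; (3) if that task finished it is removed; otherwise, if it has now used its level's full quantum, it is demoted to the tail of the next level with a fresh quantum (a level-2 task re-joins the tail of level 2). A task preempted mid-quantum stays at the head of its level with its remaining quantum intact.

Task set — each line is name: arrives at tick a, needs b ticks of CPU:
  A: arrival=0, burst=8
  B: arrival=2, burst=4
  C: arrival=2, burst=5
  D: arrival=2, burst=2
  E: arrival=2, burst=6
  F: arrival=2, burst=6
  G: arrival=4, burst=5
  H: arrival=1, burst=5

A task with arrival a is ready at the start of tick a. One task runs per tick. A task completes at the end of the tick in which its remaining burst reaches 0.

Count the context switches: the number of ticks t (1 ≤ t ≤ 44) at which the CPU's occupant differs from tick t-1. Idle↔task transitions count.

context switches = 15

t=0: L0/L1/L2 = A/-/- → run A
t=1: L0/L1/L2 = AH/-/- → run A
t=2: L0/L1/L2 = AHBCDEF/-/- → run A
t=3: L0/L1/L2 = HBCDEF/A/- → run H
t=4: L0/L1/L2 = HBCDEFG/A/- → run H
t=5: L0/L1/L2 = HBCDEFG/A/- → run H
t=6: L0/L1/L2 = BCDEFG/AH/- → run B
t=7: L0/L1/L2 = BCDEFG/AH/- → run B
t=8: L0/L1/L2 = BCDEFG/AH/- → run B
t=9: L0/L1/L2 = CDEFG/AHB/- → run C
t=10: L0/L1/L2 = CDEFG/AHB/- → run C
t=11: L0/L1/L2 = CDEFG/AHB/- → run C
t=12: L0/L1/L2 = DEFG/AHBC/- → run D
t=13: L0/L1/L2 = DEFG/AHBC/- → run D
t=14: L0/L1/L2 = EFG/AHBC/- → run E
t=15: L0/L1/L2 = EFG/AHBC/- → run E
t=16: L0/L1/L2 = EFG/AHBC/- → run E
t=17: L0/L1/L2 = FG/AHBCE/- → run F
t=18: L0/L1/L2 = FG/AHBCE/- → run F
t=19: L0/L1/L2 = FG/AHBCE/- → run F
t=20: L0/L1/L2 = G/AHBCEF/- → run G
t=21: L0/L1/L2 = G/AHBCEF/- → run G
t=22: L0/L1/L2 = G/AHBCEF/- → run G
t=23: L0/L1/L2 = -/AHBCEFG/- → run A
t=24: L0/L1/L2 = -/AHBCEFG/- → run A
t=25: L0/L1/L2 = -/AHBCEFG/- → run A
t=26: L0/L1/L2 = -/AHBCEFG/- → run A
t=27: L0/L1/L2 = -/AHBCEFG/- → run A
t=28: L0/L1/L2 = -/HBCEFG/- → run H
t=29: L0/L1/L2 = -/HBCEFG/- → run H
t=30: L0/L1/L2 = -/BCEFG/- → run B
t=31: L0/L1/L2 = -/CEFG/- → run C
t=32: L0/L1/L2 = -/CEFG/- → run C
t=33: L0/L1/L2 = -/EFG/- → run E
t=34: L0/L1/L2 = -/EFG/- → run E
t=35: L0/L1/L2 = -/EFG/- → run E
t=36: L0/L1/L2 = -/FG/- → run F
t=37: L0/L1/L2 = -/FG/- → run F
t=38: L0/L1/L2 = -/FG/- → run F
t=39: L0/L1/L2 = -/G/- → run G
t=40: L0/L1/L2 = -/G/- → run G
t=41: (idle)
t=42: (idle)
t=43: (idle)
t=44: (idle)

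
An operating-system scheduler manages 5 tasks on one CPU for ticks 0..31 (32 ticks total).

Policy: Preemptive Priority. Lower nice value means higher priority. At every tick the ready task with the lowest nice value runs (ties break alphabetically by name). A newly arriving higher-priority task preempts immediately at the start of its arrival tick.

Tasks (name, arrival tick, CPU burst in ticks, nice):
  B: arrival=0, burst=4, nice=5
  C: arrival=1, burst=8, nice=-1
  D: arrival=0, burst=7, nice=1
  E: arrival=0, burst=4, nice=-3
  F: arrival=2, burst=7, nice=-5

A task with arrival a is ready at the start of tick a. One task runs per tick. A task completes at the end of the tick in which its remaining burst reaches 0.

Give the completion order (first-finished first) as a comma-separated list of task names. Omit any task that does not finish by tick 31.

t=0: ready={B,D,E} → run E
t=1: ready={B,C,D,E} → run E
t=2: ready={B,C,D,E,F} → run F
t=3: ready={B,C,D,E,F} → run F
t=4: ready={B,C,D,E,F} → run F
t=5: ready={B,C,D,E,F} → run F
t=6: ready={B,C,D,E,F} → run F
t=7: ready={B,C,D,E,F} → run F
t=8: ready={B,C,D,E,F} → run F
t=9: ready={B,C,D,E} → run E
t=10: ready={B,C,D,E} → run E
t=11: ready={B,C,D} → run C
t=12: ready={B,C,D} → run C
t=13: ready={B,C,D} → run C
t=14: ready={B,C,D} → run C
t=15: ready={B,C,D} → run C
t=16: ready={B,C,D} → run C
t=17: ready={B,C,D} → run C
t=18: ready={B,C,D} → run C
t=19: ready={B,D} → run D
t=20: ready={B,D} → run D
t=21: ready={B,D} → run D
t=22: ready={B,D} → run D
t=23: ready={B,D} → run D
t=24: ready={B,D} → run D
t=25: ready={B,D} → run D
t=26: ready={B} → run B
t=27: ready={B} → run B
t=28: ready={B} → run B
t=29: ready={B} → run B
t=30: (idle)
t=31: (idle)

completion order = F, E, C, D, B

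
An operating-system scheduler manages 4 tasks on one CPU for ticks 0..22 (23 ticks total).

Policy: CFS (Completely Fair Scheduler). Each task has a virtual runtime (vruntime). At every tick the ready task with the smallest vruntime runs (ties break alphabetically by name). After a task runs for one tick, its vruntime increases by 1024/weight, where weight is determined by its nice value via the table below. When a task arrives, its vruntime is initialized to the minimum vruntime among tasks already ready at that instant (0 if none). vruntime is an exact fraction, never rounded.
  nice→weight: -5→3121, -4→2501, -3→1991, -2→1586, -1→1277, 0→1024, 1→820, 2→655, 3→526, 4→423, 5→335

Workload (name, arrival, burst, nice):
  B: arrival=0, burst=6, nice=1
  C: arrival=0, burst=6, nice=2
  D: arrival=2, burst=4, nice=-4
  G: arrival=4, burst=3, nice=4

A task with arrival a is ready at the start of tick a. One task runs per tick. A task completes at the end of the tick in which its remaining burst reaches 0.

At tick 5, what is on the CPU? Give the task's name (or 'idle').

t=0: vr[B=0 C=0] → run B
t=1: vr[B=256/205 C=0] → run C
t=2: vr[B=256/205 C=1024/655 D=256/205] → run B
t=3: vr[B=512/205 C=1024/655 D=256/205] → run D
t=4: vr[B=512/205 C=1024/655 D=20736/12505 G=1024/655] → run C
t=5: vr[B=512/205 C=2048/655 D=20736/12505 G=1024/655] → run G
t=6: vr[B=512/205 C=2048/655 D=20736/12505 G=1103872/277065] → run D
t=7: vr[B=512/205 C=2048/655 D=25856/12505 G=1103872/277065] → run D
t=8: vr[B=512/205 C=2048/655 D=30976/12505 G=1103872/277065] → run D
t=9: vr[B=512/205 C=2048/655 G=1103872/277065] → run B
t=10: vr[B=768/205 C=2048/655 G=1103872/277065] → run C
t=11: vr[B=768/205 C=3072/655 G=1103872/277065] → run B
t=12: vr[B=1024/205 C=3072/655 G=1103872/277065] → run G
t=13: vr[B=1024/205 C=3072/655 G=1774592/277065] → run C
t=14: vr[B=1024/205 C=4096/655 G=1774592/277065] → run B
t=15: vr[B=256/41 C=4096/655 G=1774592/277065] → run B
t=16: vr[C=4096/655 G=1774592/277065] → run C
t=17: vr[C=1024/131 G=1774592/277065] → run G
t=18: vr[C=1024/131] → run C
t=19: (idle)
t=20: (idle)
t=21: (idle)
t=22: (idle)

running at tick 5 = G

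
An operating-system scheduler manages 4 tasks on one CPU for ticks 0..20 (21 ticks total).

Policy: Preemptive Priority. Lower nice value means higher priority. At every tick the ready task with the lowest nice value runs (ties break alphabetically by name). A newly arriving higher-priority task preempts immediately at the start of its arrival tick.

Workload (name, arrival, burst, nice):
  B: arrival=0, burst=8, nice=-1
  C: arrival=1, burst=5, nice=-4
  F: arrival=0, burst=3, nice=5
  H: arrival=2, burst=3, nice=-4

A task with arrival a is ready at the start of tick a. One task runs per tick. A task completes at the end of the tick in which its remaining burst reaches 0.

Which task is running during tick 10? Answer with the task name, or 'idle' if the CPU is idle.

running at tick 10 = B

t=0: ready={B,F} → run B
t=1: ready={B,C,F} → run C
t=2: ready={B,C,F,H} → run C
t=3: ready={B,C,F,H} → run C
t=4: ready={B,C,F,H} → run C
t=5: ready={B,C,F,H} → run C
t=6: ready={B,F,H} → run H
t=7: ready={B,F,H} → run H
t=8: ready={B,F,H} → run H
t=9: ready={B,F} → run B
t=10: ready={B,F} → run B
t=11: ready={B,F} → run B
t=12: ready={B,F} → run B
t=13: ready={B,F} → run B
t=14: ready={B,F} → run B
t=15: ready={B,F} → run B
t=16: ready={F} → run F
t=17: ready={F} → run F
t=18: ready={F} → run F
t=19: (idle)
t=20: (idle)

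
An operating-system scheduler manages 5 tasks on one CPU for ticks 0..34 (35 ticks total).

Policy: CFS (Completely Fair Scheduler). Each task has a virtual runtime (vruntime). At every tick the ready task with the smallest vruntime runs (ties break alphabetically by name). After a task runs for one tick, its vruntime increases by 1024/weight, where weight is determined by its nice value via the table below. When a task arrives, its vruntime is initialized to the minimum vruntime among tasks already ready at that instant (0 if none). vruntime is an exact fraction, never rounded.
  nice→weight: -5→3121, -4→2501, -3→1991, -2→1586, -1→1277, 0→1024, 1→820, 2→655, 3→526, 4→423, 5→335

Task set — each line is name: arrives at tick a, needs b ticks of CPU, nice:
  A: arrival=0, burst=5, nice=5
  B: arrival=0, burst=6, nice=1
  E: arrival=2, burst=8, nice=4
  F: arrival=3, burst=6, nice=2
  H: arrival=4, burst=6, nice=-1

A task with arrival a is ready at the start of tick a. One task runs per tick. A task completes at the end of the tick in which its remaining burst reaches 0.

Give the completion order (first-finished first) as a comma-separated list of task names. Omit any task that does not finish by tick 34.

completion order = H, B, F, A, E

t=0: vr[A=0 B=0] → run A
t=1: vr[A=1024/335 B=0] → run B
t=2: vr[A=1024/335 B=256/205 E=256/205] → run B
t=3: vr[A=1024/335 B=512/205 E=256/205 F=256/205] → run E
t=4: vr[A=1024/335 B=512/205 E=318208/86715 F=256/205 H=256/205] → run F
t=5: vr[A=1024/335 B=512/205 E=318208/86715 F=15104/5371 H=256/205] → run H
t=6: vr[A=1024/335 B=512/205 E=318208/86715 F=15104/5371 H=536832/261785] → run H
t=7: vr[A=1024/335 B=512/205 E=318208/86715 F=15104/5371 H=746752/261785] → run B
t=8: vr[A=1024/335 B=768/205 E=318208/86715 F=15104/5371 H=746752/261785] → run F
t=9: vr[A=1024/335 B=768/205 E=318208/86715 F=117504/26855 H=746752/261785] → run H
t=10: vr[A=1024/335 B=768/205 E=318208/86715 F=117504/26855 H=956672/261785] → run A
t=11: vr[A=2048/335 B=768/205 E=318208/86715 F=117504/26855 H=956672/261785] → run H
t=12: vr[A=2048/335 B=768/205 E=318208/86715 F=117504/26855 H=1166592/261785] → run E
t=13: vr[A=2048/335 B=768/205 E=528128/86715 F=117504/26855 H=1166592/261785] → run B
t=14: vr[A=2048/335 B=1024/205 E=528128/86715 F=117504/26855 H=1166592/261785] → run F
t=15: vr[A=2048/335 B=1024/205 E=528128/86715 F=159488/26855 H=1166592/261785] → run H
t=16: vr[A=2048/335 B=1024/205 E=528128/86715 F=159488/26855 H=1376512/261785] → run B
t=17: vr[A=2048/335 B=256/41 E=528128/86715 F=159488/26855 H=1376512/261785] → run H
t=18: vr[A=2048/335 B=256/41 E=528128/86715 F=159488/26855] → run F
t=19: vr[A=2048/335 B=256/41 E=528128/86715 F=201472/26855] → run E
t=20: vr[A=2048/335 B=256/41 E=246016/28905 F=201472/26855] → run A
t=21: vr[A=3072/335 B=256/41 E=246016/28905 F=201472/26855] → run B
t=22: vr[A=3072/335 E=246016/28905 F=201472/26855] → run F
t=23: vr[A=3072/335 E=246016/28905 F=243456/26855] → run E
t=24: vr[A=3072/335 E=947968/86715 F=243456/26855] → run F
t=25: vr[A=3072/335 E=947968/86715] → run A
t=26: vr[A=4096/335 E=947968/86715] → run E
t=27: vr[A=4096/335 E=1157888/86715] → run A
t=28: vr[E=1157888/86715] → run E
t=29: vr[E=455936/28905] → run E
t=30: vr[E=1577728/86715] → run E
t=31: (idle)
t=32: (idle)
t=33: (idle)
t=34: (idle)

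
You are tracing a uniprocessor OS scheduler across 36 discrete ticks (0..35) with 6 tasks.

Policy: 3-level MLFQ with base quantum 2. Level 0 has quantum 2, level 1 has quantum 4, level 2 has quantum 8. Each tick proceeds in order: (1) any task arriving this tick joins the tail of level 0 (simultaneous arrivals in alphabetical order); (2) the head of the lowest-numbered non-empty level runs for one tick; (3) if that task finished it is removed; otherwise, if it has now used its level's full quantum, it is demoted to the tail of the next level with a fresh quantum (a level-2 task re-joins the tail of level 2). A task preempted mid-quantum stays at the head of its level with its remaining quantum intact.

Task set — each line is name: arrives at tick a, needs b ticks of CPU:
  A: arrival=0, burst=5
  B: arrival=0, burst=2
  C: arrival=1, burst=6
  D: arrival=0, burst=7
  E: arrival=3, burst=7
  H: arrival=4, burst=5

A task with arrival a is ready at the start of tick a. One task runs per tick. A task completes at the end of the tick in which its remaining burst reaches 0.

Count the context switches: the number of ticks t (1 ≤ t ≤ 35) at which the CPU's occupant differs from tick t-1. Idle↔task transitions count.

context switches = 13

t=0: L0/L1/L2 = ABD/-/- → run A
t=1: L0/L1/L2 = ABDC/-/- → run A
t=2: L0/L1/L2 = BDC/A/- → run B
t=3: L0/L1/L2 = BDCE/A/- → run B
t=4: L0/L1/L2 = DCEH/A/- → run D
t=5: L0/L1/L2 = DCEH/A/- → run D
t=6: L0/L1/L2 = CEH/AD/- → run C
t=7: L0/L1/L2 = CEH/AD/- → run C
t=8: L0/L1/L2 = EH/ADC/- → run E
t=9: L0/L1/L2 = EH/ADC/- → run E
t=10: L0/L1/L2 = H/ADCE/- → run H
t=11: L0/L1/L2 = H/ADCE/- → run H
t=12: L0/L1/L2 = -/ADCEH/- → run A
t=13: L0/L1/L2 = -/ADCEH/- → run A
t=14: L0/L1/L2 = -/ADCEH/- → run A
t=15: L0/L1/L2 = -/DCEH/- → run D
t=16: L0/L1/L2 = -/DCEH/- → run D
t=17: L0/L1/L2 = -/DCEH/- → run D
t=18: L0/L1/L2 = -/DCEH/- → run D
t=19: L0/L1/L2 = -/CEH/D → run C
t=20: L0/L1/L2 = -/CEH/D → run C
t=21: L0/L1/L2 = -/CEH/D → run C
t=22: L0/L1/L2 = -/CEH/D → run C
t=23: L0/L1/L2 = -/EH/D → run E
t=24: L0/L1/L2 = -/EH/D → run E
t=25: L0/L1/L2 = -/EH/D → run E
t=26: L0/L1/L2 = -/EH/D → run E
t=27: L0/L1/L2 = -/H/DE → run H
t=28: L0/L1/L2 = -/H/DE → run H
t=29: L0/L1/L2 = -/H/DE → run H
t=30: L0/L1/L2 = -/-/DE → run D
t=31: L0/L1/L2 = -/-/E → run E
t=32: (idle)
t=33: (idle)
t=34: (idle)
t=35: (idle)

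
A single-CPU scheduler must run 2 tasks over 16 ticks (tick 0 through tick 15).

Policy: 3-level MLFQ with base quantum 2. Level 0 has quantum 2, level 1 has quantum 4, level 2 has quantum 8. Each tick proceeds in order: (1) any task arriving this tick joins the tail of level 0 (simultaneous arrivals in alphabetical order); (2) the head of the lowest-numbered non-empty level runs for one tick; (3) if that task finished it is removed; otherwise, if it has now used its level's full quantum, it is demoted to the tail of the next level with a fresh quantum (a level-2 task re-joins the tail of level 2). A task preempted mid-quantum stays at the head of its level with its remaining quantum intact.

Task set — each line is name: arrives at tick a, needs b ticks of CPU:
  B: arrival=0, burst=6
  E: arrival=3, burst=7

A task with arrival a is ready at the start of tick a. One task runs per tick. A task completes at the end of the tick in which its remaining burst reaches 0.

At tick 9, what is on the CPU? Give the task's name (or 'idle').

t=0: L0/L1/L2 = B/-/- → run B
t=1: L0/L1/L2 = B/-/- → run B
t=2: L0/L1/L2 = -/B/- → run B
t=3: L0/L1/L2 = E/B/- → run E
t=4: L0/L1/L2 = E/B/- → run E
t=5: L0/L1/L2 = -/BE/- → run B
t=6: L0/L1/L2 = -/BE/- → run B
t=7: L0/L1/L2 = -/BE/- → run B
t=8: L0/L1/L2 = -/E/- → run E
t=9: L0/L1/L2 = -/E/- → run E
t=10: L0/L1/L2 = -/E/- → run E
t=11: L0/L1/L2 = -/E/- → run E
t=12: L0/L1/L2 = -/-/E → run E
t=13: (idle)
t=14: (idle)
t=15: (idle)

running at tick 9 = E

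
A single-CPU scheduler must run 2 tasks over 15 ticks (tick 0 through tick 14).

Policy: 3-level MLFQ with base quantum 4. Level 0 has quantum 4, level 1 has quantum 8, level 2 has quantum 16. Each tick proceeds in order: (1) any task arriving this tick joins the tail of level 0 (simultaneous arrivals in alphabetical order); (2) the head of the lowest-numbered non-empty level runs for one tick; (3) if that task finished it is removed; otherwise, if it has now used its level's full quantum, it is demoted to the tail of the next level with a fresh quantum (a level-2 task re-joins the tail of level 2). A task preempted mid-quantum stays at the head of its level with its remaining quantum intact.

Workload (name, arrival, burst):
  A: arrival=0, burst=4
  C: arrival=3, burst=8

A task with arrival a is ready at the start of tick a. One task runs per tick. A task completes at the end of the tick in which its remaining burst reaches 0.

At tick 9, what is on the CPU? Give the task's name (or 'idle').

t=0: L0/L1/L2 = A/-/- → run A
t=1: L0/L1/L2 = A/-/- → run A
t=2: L0/L1/L2 = A/-/- → run A
t=3: L0/L1/L2 = AC/-/- → run A
t=4: L0/L1/L2 = C/-/- → run C
t=5: L0/L1/L2 = C/-/- → run C
t=6: L0/L1/L2 = C/-/- → run C
t=7: L0/L1/L2 = C/-/- → run C
t=8: L0/L1/L2 = -/C/- → run C
t=9: L0/L1/L2 = -/C/- → run C
t=10: L0/L1/L2 = -/C/- → run C
t=11: L0/L1/L2 = -/C/- → run C
t=12: (idle)
t=13: (idle)
t=14: (idle)

running at tick 9 = C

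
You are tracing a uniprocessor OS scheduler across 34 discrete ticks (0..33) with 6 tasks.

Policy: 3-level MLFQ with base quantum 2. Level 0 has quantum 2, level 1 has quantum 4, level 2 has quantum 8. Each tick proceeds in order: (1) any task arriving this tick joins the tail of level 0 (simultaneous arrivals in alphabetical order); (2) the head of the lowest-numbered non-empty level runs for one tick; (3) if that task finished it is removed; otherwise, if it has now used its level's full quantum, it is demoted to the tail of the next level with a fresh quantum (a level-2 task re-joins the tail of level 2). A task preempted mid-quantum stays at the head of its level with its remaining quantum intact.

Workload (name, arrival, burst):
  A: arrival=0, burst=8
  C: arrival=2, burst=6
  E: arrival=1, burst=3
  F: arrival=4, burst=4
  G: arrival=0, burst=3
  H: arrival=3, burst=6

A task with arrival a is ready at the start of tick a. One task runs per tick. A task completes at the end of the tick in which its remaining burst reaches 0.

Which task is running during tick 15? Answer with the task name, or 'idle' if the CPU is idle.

t=0: L0/L1/L2 = AG/-/- → run A
t=1: L0/L1/L2 = AGE/-/- → run A
t=2: L0/L1/L2 = GEC/A/- → run G
t=3: L0/L1/L2 = GECH/A/- → run G
t=4: L0/L1/L2 = ECHF/AG/- → run E
t=5: L0/L1/L2 = ECHF/AG/- → run E
t=6: L0/L1/L2 = CHF/AGE/- → run C
t=7: L0/L1/L2 = CHF/AGE/- → run C
t=8: L0/L1/L2 = HF/AGEC/- → run H
t=9: L0/L1/L2 = HF/AGEC/- → run H
t=10: L0/L1/L2 = F/AGECH/- → run F
t=11: L0/L1/L2 = F/AGECH/- → run F
t=12: L0/L1/L2 = -/AGECHF/- → run A
t=13: L0/L1/L2 = -/AGECHF/- → run A
t=14: L0/L1/L2 = -/AGECHF/- → run A
t=15: L0/L1/L2 = -/AGECHF/- → run A
t=16: L0/L1/L2 = -/GECHF/A → run G
t=17: L0/L1/L2 = -/ECHF/A → run E
t=18: L0/L1/L2 = -/CHF/A → run C
t=19: L0/L1/L2 = -/CHF/A → run C
t=20: L0/L1/L2 = -/CHF/A → run C
t=21: L0/L1/L2 = -/CHF/A → run C
t=22: L0/L1/L2 = -/HF/A → run H
t=23: L0/L1/L2 = -/HF/A → run H
t=24: L0/L1/L2 = -/HF/A → run H
t=25: L0/L1/L2 = -/HF/A → run H
t=26: L0/L1/L2 = -/F/A → run F
t=27: L0/L1/L2 = -/F/A → run F
t=28: L0/L1/L2 = -/-/A → run A
t=29: L0/L1/L2 = -/-/A → run A
t=30: (idle)
t=31: (idle)
t=32: (idle)
t=33: (idle)

running at tick 15 = A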